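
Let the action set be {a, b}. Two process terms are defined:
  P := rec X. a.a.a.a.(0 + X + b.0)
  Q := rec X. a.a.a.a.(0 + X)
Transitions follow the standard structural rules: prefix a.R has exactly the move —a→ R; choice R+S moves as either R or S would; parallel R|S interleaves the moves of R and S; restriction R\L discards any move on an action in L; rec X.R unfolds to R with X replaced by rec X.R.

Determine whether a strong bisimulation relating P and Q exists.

LTS(P): 6 reachable states
  s0 = rec X. a.a.a.a.(0 + X + b.0) has moves ··a··> s1
  s1 = a.a.a.(0 + (rec X. a.a.a.a.(0 + X + b.0)) + b.0) has moves ··a··> s2
  s2 = a.a.(0 + (rec X. a.a.a.a.(0 + X + b.0)) + b.0) has moves ··a··> s3
  s3 = a.(0 + (rec X. a.a.a.a.(0 + X + b.0)) + b.0) has moves ··a··> s4
  s4 = 0 + (rec X. a.a.a.a.(0 + X + b.0)) + b.0 has moves ··a··> s1, ··b··> s5
  s5 = 0 has moves ·
LTS(Q): 5 reachable states
  t0 = rec X. a.a.a.a.(0 + X) has moves ··a··> t1
  t1 = a.a.a.(0 + (rec X. a.a.a.a.(0 + X))) has moves ··a··> t2
  t2 = a.a.(0 + (rec X. a.a.a.a.(0 + X))) has moves ··a··> t3
  t3 = a.(0 + (rec X. a.a.a.a.(0 + X))) has moves ··a··> t4
  t4 = 0 + (rec X. a.a.a.a.(0 + X)) has moves ··a··> t1
Coarsest stable partition (strong bisimilarity classes):
  B0 = {s0}
  B1 = {s1}
  B2 = {s2}
  B3 = {s3}
  B4 = {s4}
  B5 = {s5}
  B6 = {t0, t1, t2, t3, t4}
s0 ∈ B0, t0 ∈ B6 → different blocks

P ≁ Q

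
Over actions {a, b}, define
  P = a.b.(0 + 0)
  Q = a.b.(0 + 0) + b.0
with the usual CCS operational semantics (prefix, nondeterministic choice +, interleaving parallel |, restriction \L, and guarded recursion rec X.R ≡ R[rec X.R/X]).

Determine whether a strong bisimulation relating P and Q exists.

LTS(P): 3 reachable states
  s0 = a.b.(0 + 0) → =a=> s1
  s1 = b.(0 + 0) → =b=> s2
  s2 = 0 + 0 → ∅
LTS(Q): 4 reachable states
  t0 = a.b.(0 + 0) + b.0 → =a=> t1, =b=> t2
  t1 = b.(0 + 0) → =b=> t3
  t2 = 0 → ∅
  t3 = 0 + 0 → ∅
Bisimilarity quotient blocks:
  B0 = {s0}
  B1 = {s1, t1}
  B2 = {s2, t2, t3}
  B3 = {t0}
s0 ∈ B0, t0 ∈ B3 → different blocks

not bisimilar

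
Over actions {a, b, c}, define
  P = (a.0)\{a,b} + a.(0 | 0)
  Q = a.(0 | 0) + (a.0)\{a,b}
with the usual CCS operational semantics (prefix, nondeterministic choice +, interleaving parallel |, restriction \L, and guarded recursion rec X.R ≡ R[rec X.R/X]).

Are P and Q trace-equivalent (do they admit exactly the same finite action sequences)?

traces(P) = traces(Q)

LTS(P): 2 reachable states
  m0 = (a.0)\{a,b} + a.(0 | 0) :: --a--▸ m1
  m1 = 0 | 0 :: deadlocked
LTS(Q): 2 reachable states
  n0 = a.(0 | 0) + (a.0)\{a,b} :: --a--▸ n1
  n1 = 0 | 0 :: deadlocked
Partition-refinement fixed point:
  B0 = {m0, n0}
  B1 = {m1, n1}
m0 ∈ B0, n0 ∈ B0 → same block
Bisimilar ⇒ trace-equivalent.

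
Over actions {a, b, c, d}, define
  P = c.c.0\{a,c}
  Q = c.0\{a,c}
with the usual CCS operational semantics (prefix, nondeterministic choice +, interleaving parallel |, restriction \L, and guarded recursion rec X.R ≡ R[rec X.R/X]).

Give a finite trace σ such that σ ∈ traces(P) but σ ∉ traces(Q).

cc

LTS(P): 3 reachable states
  p0 = c.c.0\{a,c} has moves --c--▸ p1
  p1 = c.0\{a,c} has moves --c--▸ p2
  p2 = 0\{a,c} has moves stopped
LTS(Q): 2 reachable states
  q0 = c.0\{a,c} has moves --c--▸ q1
  q1 = 0\{a,c} has moves stopped
Trace ⟨cc⟩ through P, begin at {p0}:
  step 1 (c): {p1}
  step 2 (c): {p2}
  P completes σ.
Trace ⟨cc⟩ through Q, begin at {q0}:
  step 1 (c): {q1}
  step 2 (c): ∅ (Q stuck)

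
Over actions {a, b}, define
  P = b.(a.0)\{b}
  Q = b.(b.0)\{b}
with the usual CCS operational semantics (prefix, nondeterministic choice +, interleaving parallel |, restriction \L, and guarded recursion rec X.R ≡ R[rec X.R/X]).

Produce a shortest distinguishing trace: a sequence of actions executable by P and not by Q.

Reachable graph of P (3 states):
  s0 = b.(a.0)\{b} :: ··b··> s1
  s1 = (a.0)\{b} :: ··a··> s2
  s2 = 0\{b} :: deadlocked
Reachable graph of Q (2 states):
  t0 = b.(b.0)\{b} :: ··b··> t1
  t1 = (b.0)\{b} :: deadlocked
Trace ⟨ba⟩ through P, begin at {s0}:
  [1] b ⇒ {s1}
  [2] a ⇒ {s2}
  ✓ P
Trace ⟨ba⟩ through Q, begin at {t0}:
  [1] b ⇒ {t1}
  [2] a ⇒ ∅ (Q stuck)

ba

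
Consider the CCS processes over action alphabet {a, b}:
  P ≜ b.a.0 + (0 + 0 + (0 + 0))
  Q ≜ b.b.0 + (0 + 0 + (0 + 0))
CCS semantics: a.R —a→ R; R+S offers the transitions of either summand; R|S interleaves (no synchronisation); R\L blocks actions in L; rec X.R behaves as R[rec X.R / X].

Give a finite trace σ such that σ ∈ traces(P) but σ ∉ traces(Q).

P's transition system — 3 states:
  p0 = b.a.0 + (0 + 0 + (0 + 0)) :: =b=> p1
  p1 = a.0 :: =a=> p2
  p2 = 0 :: ∅
Q's transition system — 3 states:
  q0 = b.b.0 + (0 + 0 + (0 + 0)) :: =b=> q1
  q1 = b.0 :: =b=> q2
  q2 = 0 :: ∅
Executing ba from P (initial set {p0}):
  after b @ step 1: {p1}
  after a @ step 2: {p2}
  P completes σ.
Executing ba from Q (initial set {q0}):
  after b @ step 1: {q1}
  after a @ step 2: ∅  — Q cannot continue

ba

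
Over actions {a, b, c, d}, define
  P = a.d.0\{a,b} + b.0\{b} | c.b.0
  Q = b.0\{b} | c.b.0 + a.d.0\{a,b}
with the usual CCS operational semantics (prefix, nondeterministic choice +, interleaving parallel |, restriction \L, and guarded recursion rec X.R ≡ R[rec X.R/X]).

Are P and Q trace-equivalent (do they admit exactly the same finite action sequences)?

trace-equivalent

P's transition system — 8 states:
  m0 = a.d.0\{a,b} + b.0\{b} | c.b.0 has moves ··a··> m1, ··b··> m2, ··c··> m3
  m1 = d.0\{a,b} has moves ··d··> m4
  m2 = 0\{b} | c.b.0 has moves ··c··> m5
  m3 = b.0\{b} | b.0 has moves ··b··> m5, ··b··> m6
  m4 = 0\{a,b} has moves stopped
  m5 = 0\{b} | b.0 has moves ··b··> m7
  m6 = b.0\{b} | 0 has moves ··b··> m7
  m7 = 0\{b} | 0 has moves stopped
Q's transition system — 8 states:
  n0 = b.0\{b} | c.b.0 + a.d.0\{a,b} has moves ··a··> n1, ··b··> n2, ··c··> n3
  n1 = d.0\{a,b} has moves ··d··> n4
  n2 = 0\{b} | c.b.0 has moves ··c··> n5
  n3 = b.0\{b} | b.0 has moves ··b··> n5, ··b··> n6
  n4 = 0\{a,b} has moves stopped
  n5 = 0\{b} | b.0 has moves ··b··> n7
  n6 = b.0\{b} | 0 has moves ··b··> n7
  n7 = 0\{b} | 0 has moves stopped
Partition-refinement fixed point:
  B0 = {m0, n0}
  B1 = {m1, n1}
  B2 = {m4, m7, n4, n7}
  B3 = {m2, n2}
  B4 = {m5, m6, n5, n6}
  B5 = {m3, n3}
m0 ∈ B0, n0 ∈ B0 → same block
Bisimilar ⇒ trace-equivalent.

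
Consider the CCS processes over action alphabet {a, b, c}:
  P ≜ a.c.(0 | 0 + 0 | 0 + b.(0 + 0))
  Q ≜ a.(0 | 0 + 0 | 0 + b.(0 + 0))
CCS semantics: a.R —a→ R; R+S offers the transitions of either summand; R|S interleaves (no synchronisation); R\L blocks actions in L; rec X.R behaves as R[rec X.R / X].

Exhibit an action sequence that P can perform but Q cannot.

Reachable graph of P (4 states):
  p0 = a.c.(0 | 0 + 0 | 0 + b.(0 + 0)) → —a→ p1
  p1 = c.(0 | 0 + 0 | 0 + b.(0 + 0)) → —c→ p2
  p2 = 0 | 0 + 0 | 0 + b.(0 + 0) → —b→ p3
  p3 = 0 + 0 → (no moves)
Reachable graph of Q (3 states):
  q0 = a.(0 | 0 + 0 | 0 + b.(0 + 0)) → —a→ q1
  q1 = 0 | 0 + 0 | 0 + b.(0 + 0) → —b→ q2
  q2 = 0 + 0 → (no moves)
Trace ⟨ac⟩ through P, begin at {p0}:
  [1] a ⇒ {p1}
  [2] c ⇒ {p2}
  P completes σ.
Trace ⟨ac⟩ through Q, begin at {q0}:
  [1] a ⇒ {q1}
  [2] c ⇒ no successor for Q

ac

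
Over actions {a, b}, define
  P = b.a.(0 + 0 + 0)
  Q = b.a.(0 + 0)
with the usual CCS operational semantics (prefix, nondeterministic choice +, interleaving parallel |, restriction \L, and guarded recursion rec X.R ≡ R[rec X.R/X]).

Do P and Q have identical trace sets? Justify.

traces(P) = traces(Q)

LTS(P): 3 reachable states
  p0 = b.a.(0 + 0 + 0) ⊢ ··b··> p1
  p1 = a.(0 + 0 + 0) ⊢ ··a··> p2
  p2 = 0 + 0 + 0 ⊢ stopped
LTS(Q): 3 reachable states
  q0 = b.a.(0 + 0) ⊢ ··b··> q1
  q1 = a.(0 + 0) ⊢ ··a··> q2
  q2 = 0 + 0 ⊢ stopped
Coarsest stable partition (strong bisimilarity classes):
  B0 = {p0, q0}
  B1 = {p1, q1}
  B2 = {p2, q2}
p0 ∈ B0, q0 ∈ B0 → same block
Bisimilar ⇒ trace-equivalent.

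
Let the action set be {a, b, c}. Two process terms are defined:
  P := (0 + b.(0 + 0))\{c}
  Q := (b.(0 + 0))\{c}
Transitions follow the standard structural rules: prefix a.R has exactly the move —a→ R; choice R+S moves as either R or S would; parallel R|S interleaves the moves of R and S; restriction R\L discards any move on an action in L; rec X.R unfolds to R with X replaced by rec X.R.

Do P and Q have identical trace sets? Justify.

LTS(P): 2 reachable states
  p0 = (0 + b.(0 + 0))\{c} has moves ··b··> p1
  p1 = (0 + 0)\{c} has moves stopped
LTS(Q): 2 reachable states
  q0 = (b.(0 + 0))\{c} has moves ··b··> q1
  q1 = (0 + 0)\{c} has moves stopped
Coarsest stable partition (strong bisimilarity classes):
  B0 = {p0, q0}
  B1 = {p1, q1}
p0 ∈ B0, q0 ∈ B0 → same block
Bisimilar ⇒ trace-equivalent.

traces(P) = traces(Q)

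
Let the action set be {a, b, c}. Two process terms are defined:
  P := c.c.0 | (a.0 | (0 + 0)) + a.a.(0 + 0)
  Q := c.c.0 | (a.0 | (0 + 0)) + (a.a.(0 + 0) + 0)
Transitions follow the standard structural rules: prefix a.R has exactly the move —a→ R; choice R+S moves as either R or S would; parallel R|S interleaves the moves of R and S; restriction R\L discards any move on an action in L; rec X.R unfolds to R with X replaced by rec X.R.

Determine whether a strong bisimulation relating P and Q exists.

P's transition system — 8 states:
  u0 = c.c.0 | (a.0 | (0 + 0)) + a.a.(0 + 0) :: =a=> u1, =a=> u2, =c=> u3
  u1 = a.(0 + 0) :: =a=> u4
  u2 = c.c.0 | (0 | (0 + 0)) :: =c=> u5
  u3 = c.0 | (a.0 | (0 + 0)) :: =a=> u5, =c=> u6
  u4 = 0 + 0 :: ∅
  u5 = c.0 | (0 | (0 + 0)) :: =c=> u7
  u6 = 0 | (a.0 | (0 + 0)) :: =a=> u7
  u7 = 0 | (0 | (0 + 0)) :: ∅
Q's transition system — 8 states:
  v0 = c.c.0 | (a.0 | (0 + 0)) + (a.a.(0 + 0) + 0) :: =a=> v1, =a=> v2, =c=> v3
  v1 = a.(0 + 0) :: =a=> v4
  v2 = c.c.0 | (0 | (0 + 0)) :: =c=> v5
  v3 = c.0 | (a.0 | (0 + 0)) :: =a=> v5, =c=> v6
  v4 = 0 + 0 :: ∅
  v5 = c.0 | (0 | (0 + 0)) :: =c=> v7
  v6 = 0 | (a.0 | (0 + 0)) :: =a=> v7
  v7 = 0 | (0 | (0 + 0)) :: ∅
Bisimilarity quotient blocks:
  B0 = {u0, v0}
  B1 = {u1, u6, v1, v6}
  B2 = {u4, u7, v4, v7}
  B3 = {u2, v2}
  B4 = {u5, v5}
  B5 = {u3, v3}
u0 ∈ B0, v0 ∈ B0 → same block

YES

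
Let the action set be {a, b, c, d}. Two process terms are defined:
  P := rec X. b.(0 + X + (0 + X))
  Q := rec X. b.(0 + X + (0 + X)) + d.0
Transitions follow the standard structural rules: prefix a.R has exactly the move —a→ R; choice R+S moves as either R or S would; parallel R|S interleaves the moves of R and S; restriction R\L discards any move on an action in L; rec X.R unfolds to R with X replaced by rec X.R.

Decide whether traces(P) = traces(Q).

LTS(P): 2 reachable states
  u0 = rec X. b.(0 + X + (0 + X)) | ··b··> u1
  u1 = 0 + (rec X. b.(0 + X + (0 + X))) + (0 + (rec X. b.(0 + X + (0 + X)))) | ··b··> u1
LTS(Q): 3 reachable states
  v0 = rec X. b.(0 + X + (0 + X)) + d.0 | ··b··> v1, ··d··> v2
  v1 = 0 + (rec X. b.(0 + X + (0 + X)) + d.0) + (0 + (rec X. b.(0 + X + (0 + X)) + d.0)) | ··b··> v1, ··d··> v2
  v2 = 0 | ·
Trace ⟨d⟩ through Q, begin at {v0}:
  step 1 (d): {v2}
  ✓ Q
Trace ⟨d⟩ through P, begin at {u0}:
  step 1 (d): ∅ (P stuck)

traces(P) ≠ traces(Q) — witness ⟨d⟩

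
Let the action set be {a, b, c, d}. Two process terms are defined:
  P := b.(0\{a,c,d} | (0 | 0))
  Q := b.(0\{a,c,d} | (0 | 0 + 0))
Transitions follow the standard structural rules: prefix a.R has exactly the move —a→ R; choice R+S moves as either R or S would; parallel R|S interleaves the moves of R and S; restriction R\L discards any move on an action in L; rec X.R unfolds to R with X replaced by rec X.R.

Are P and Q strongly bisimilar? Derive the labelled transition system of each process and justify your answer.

LTS(P): 2 reachable states
  u0 = b.(0\{a,c,d} | (0 | 0)) | -b-> u1
  u1 = 0\{a,c,d} | (0 | 0) | deadlocked
LTS(Q): 2 reachable states
  v0 = b.(0\{a,c,d} | (0 | 0 + 0)) | -b-> v1
  v1 = 0\{a,c,d} | (0 | 0 + 0) | deadlocked
Coarsest stable partition (strong bisimilarity classes):
  B0 = {u0, v0}
  B1 = {u1, v1}
u0 ∈ B0, v0 ∈ B0 → same block

bisimilar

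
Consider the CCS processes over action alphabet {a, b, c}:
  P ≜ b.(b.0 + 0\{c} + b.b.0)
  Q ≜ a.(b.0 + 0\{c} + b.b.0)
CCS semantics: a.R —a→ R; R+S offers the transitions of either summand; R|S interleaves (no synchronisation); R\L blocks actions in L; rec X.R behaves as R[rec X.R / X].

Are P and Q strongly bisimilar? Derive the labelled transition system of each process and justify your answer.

Reachable graph of P (4 states):
  p0 = b.(b.0 + 0\{c} + b.b.0) ⊢ =b=> p1
  p1 = b.0 + 0\{c} + b.b.0 ⊢ =b=> p2, =b=> p3
  p2 = 0 ⊢ stopped
  p3 = b.0 ⊢ =b=> p2
Reachable graph of Q (4 states):
  q0 = a.(b.0 + 0\{c} + b.b.0) ⊢ =a=> q1
  q1 = b.0 + 0\{c} + b.b.0 ⊢ =b=> q2, =b=> q3
  q2 = 0 ⊢ stopped
  q3 = b.0 ⊢ =b=> q2
Bisimilarity quotient blocks:
  B0 = {p0}
  B1 = {p1, q1}
  B2 = {p3, q3}
  B3 = {p2, q2}
  B4 = {q0}
p0 ∈ B0, q0 ∈ B4 → different blocks

NO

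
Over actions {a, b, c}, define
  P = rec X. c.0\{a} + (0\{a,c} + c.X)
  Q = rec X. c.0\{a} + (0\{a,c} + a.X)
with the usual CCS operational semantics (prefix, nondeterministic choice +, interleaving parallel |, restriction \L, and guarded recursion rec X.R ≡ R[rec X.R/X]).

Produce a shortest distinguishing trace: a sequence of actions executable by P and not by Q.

cc

Reachable graph of P (2 states):
  u0 = rec X. c.0\{a} + (0\{a,c} + c.X) :: —c→ u0, —c→ u1
  u1 = 0\{a} :: ·
Reachable graph of Q (2 states):
  v0 = rec X. c.0\{a} + (0\{a,c} + a.X) :: —a→ v0, —c→ v1
  v1 = 0\{a} :: ·
Executing cc from P (initial set {u0}):
  after c @ step 1: {u0, u1}
  after c @ step 2: {u0, u1}
  ✓ P
Executing cc from Q (initial set {v0}):
  after c @ step 1: {v1}
  after c @ step 2: ∅ (Q stuck)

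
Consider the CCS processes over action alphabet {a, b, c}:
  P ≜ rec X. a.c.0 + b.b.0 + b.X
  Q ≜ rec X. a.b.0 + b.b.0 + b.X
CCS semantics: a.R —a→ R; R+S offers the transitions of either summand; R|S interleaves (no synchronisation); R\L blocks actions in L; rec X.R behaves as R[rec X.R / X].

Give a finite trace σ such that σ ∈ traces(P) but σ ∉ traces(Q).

ac

LTS(P): 4 reachable states
  p0 = rec X. a.c.0 + b.b.0 + b.X has moves ··a··> p1, ··b··> p0, ··b··> p2
  p1 = c.0 has moves ··c··> p3
  p2 = b.0 has moves ··b··> p3
  p3 = 0 has moves ∅
LTS(Q): 3 reachable states
  q0 = rec X. a.b.0 + b.b.0 + b.X has moves ··a··> q1, ··b··> q0, ··b··> q1
  q1 = b.0 has moves ··b··> q2
  q2 = 0 has moves ∅
Trace ⟨ac⟩ through P, begin at {p0}:
  [1] a ⇒ {p1}
  [2] c ⇒ {p3}
  — P admits the full trace.
Trace ⟨ac⟩ through Q, begin at {q0}:
  [1] a ⇒ {q1}
  [2] c ⇒ ∅ (Q stuck)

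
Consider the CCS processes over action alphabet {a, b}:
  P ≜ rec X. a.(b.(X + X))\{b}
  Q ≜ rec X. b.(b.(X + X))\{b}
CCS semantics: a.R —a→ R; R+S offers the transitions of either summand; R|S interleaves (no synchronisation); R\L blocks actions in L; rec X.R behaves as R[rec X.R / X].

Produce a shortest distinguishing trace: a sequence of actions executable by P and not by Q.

a

P's transition system — 2 states:
  s0 = rec X. a.(b.(X + X))\{b} → -a-> s1
  s1 = (b.((rec X. a.(b.(X + X))\{b}) + (rec X. a.(b.(X + X))\{b})))\{b} → (no moves)
Q's transition system — 2 states:
  t0 = rec X. b.(b.(X + X))\{b} → -b-> t1
  t1 = (b.((rec X. b.(b.(X + X))\{b}) + (rec X. b.(b.(X + X))\{b})))\{b} → (no moves)
Run σ = ⟨a⟩ on P: start {s0}
  [1] a ⇒ {s1}
  — P admits the full trace.
Run σ = ⟨a⟩ on Q: start {t0}
  [1] a ⇒ ∅  — Q cannot continue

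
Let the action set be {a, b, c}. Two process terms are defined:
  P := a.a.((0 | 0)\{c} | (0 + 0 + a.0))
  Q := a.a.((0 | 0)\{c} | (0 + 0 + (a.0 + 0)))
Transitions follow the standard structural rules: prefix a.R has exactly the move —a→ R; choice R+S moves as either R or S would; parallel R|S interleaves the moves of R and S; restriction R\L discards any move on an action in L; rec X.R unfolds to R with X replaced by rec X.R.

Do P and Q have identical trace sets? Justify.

Reachable graph of P (4 states):
  m0 = a.a.((0 | 0)\{c} | (0 + 0 + a.0)) → —a→ m1
  m1 = a.((0 | 0)\{c} | (0 + 0 + a.0)) → —a→ m2
  m2 = (0 | 0)\{c} | (0 + 0 + a.0) → —a→ m3
  m3 = (0 | 0)\{c} | 0 → deadlocked
Reachable graph of Q (4 states):
  n0 = a.a.((0 | 0)\{c} | (0 + 0 + (a.0 + 0))) → —a→ n1
  n1 = a.((0 | 0)\{c} | (0 + 0 + (a.0 + 0))) → —a→ n2
  n2 = (0 | 0)\{c} | (0 + 0 + (a.0 + 0)) → —a→ n3
  n3 = (0 | 0)\{c} | 0 → deadlocked
Partition-refinement fixed point:
  B0 = {m0, n0}
  B1 = {m1, n1}
  B2 = {m2, n2}
  B3 = {m3, n3}
m0 ∈ B0, n0 ∈ B0 → same block
Bisimilar ⇒ trace-equivalent.

traces(P) = traces(Q)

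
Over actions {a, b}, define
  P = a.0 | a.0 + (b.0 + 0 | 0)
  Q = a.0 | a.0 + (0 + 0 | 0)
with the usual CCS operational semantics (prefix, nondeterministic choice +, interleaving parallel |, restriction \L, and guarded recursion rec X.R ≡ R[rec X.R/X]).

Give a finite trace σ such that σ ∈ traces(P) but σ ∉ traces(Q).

P's transition system — 5 states:
  m0 = a.0 | a.0 + (b.0 + 0 | 0) :: --a--▸ m1, --a--▸ m2, --b--▸ m3
  m1 = 0 | a.0 :: --a--▸ m4
  m2 = a.0 | 0 :: --a--▸ m4
  m3 = 0 :: (no moves)
  m4 = 0 | 0 :: (no moves)
Q's transition system — 4 states:
  n0 = a.0 | a.0 + (0 + 0 | 0) :: --a--▸ n1, --a--▸ n2
  n1 = 0 | a.0 :: --a--▸ n3
  n2 = a.0 | 0 :: --a--▸ n3
  n3 = 0 | 0 :: (no moves)
Executing b from P (initial set {m0}):
  [1] b ⇒ {m3}
  ✓ P
Executing b from Q (initial set {n0}):
  [1] b ⇒ ∅ (Q stuck)

b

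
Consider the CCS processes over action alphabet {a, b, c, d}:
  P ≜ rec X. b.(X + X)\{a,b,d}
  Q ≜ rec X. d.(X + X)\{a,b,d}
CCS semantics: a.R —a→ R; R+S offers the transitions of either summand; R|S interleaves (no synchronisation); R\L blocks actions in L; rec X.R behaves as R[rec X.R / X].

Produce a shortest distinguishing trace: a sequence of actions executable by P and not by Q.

LTS(P): 2 reachable states
  s0 = rec X. b.(X + X)\{a,b,d} → ··b··> s1
  s1 = ((rec X. b.(X + X)\{a,b,d}) + (rec X. b.(X + X)\{a,b,d}))\{a,b,d} → deadlocked
LTS(Q): 2 reachable states
  t0 = rec X. d.(X + X)\{a,b,d} → ··d··> t1
  t1 = ((rec X. d.(X + X)\{a,b,d}) + (rec X. d.(X + X)\{a,b,d}))\{a,b,d} → deadlocked
Run σ = ⟨b⟩ on P: start {s0}
  step 1 (b): {s1}
  P completes σ.
Run σ = ⟨b⟩ on Q: start {t0}
  step 1 (b): no successor for Q

b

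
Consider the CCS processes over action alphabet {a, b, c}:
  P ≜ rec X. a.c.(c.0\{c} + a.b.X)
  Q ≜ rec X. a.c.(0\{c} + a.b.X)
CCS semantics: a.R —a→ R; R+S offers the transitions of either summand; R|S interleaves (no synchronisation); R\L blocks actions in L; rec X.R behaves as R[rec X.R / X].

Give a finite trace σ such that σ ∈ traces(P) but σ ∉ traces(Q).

LTS(P): 5 reachable states
  s0 = rec X. a.c.(c.0\{c} + a.b.X) ⊢ -a-> s1
  s1 = c.(c.0\{c} + a.b.(rec X. a.c.(c.0\{c} + a.b.X))) ⊢ -c-> s2
  s2 = c.0\{c} + a.b.(rec X. a.c.(c.0\{c} + a.b.X)) ⊢ -a-> s3, -c-> s4
  s3 = b.(rec X. a.c.(c.0\{c} + a.b.X)) ⊢ -b-> s0
  s4 = 0\{c} ⊢ ·
LTS(Q): 4 reachable states
  t0 = rec X. a.c.(0\{c} + a.b.X) ⊢ -a-> t1
  t1 = c.(0\{c} + a.b.(rec X. a.c.(0\{c} + a.b.X))) ⊢ -c-> t2
  t2 = 0\{c} + a.b.(rec X. a.c.(0\{c} + a.b.X)) ⊢ -a-> t3
  t3 = b.(rec X. a.c.(0\{c} + a.b.X)) ⊢ -b-> t0
Trace ⟨acc⟩ through P, begin at {s0}:
  after a @ step 1: {s1}
  after c @ step 2: {s2}
  after c @ step 3: {s4}
  ✓ P
Trace ⟨acc⟩ through Q, begin at {t0}:
  after a @ step 1: {t1}
  after c @ step 2: {t2}
  after c @ step 3: no successor for Q

acc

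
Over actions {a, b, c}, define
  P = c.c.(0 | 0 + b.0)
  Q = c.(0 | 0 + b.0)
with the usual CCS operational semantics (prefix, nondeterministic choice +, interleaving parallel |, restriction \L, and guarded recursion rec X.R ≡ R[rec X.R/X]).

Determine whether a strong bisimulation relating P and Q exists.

Reachable graph of P (4 states):
  p0 = c.c.(0 | 0 + b.0) ⊢ -c-> p1
  p1 = c.(0 | 0 + b.0) ⊢ -c-> p2
  p2 = 0 | 0 + b.0 ⊢ -b-> p3
  p3 = 0 ⊢ (no moves)
Reachable graph of Q (3 states):
  q0 = c.(0 | 0 + b.0) ⊢ -c-> q1
  q1 = 0 | 0 + b.0 ⊢ -b-> q2
  q2 = 0 ⊢ (no moves)
Coarsest stable partition (strong bisimilarity classes):
  B0 = {p0}
  B1 = {p1, q0}
  B2 = {p2, q1}
  B3 = {p3, q2}
p0 ∈ B0, q0 ∈ B1 → different blocks

P ≁ Q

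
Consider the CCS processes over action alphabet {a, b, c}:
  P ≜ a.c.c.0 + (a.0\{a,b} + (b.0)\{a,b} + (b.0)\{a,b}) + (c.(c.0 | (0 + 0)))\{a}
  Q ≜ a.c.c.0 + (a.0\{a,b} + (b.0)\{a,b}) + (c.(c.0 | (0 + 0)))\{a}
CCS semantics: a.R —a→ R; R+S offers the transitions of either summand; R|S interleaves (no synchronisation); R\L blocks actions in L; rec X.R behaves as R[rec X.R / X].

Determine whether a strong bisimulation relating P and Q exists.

YES

Reachable graph of P (7 states):
  m0 = a.c.c.0 + (a.0\{a,b} + (b.0)\{a,b} + (b.0)\{a,b}) + (c.(c.0 | (0 + 0)))\{a} → ··a··> m1, ··a··> m2, ··c··> m3
  m1 = 0\{a,b} → (no moves)
  m2 = c.c.0 → ··c··> m4
  m3 = (c.0 | (0 + 0))\{a} → ··c··> m5
  m4 = c.0 → ··c··> m6
  m5 = (0 | (0 + 0))\{a} → (no moves)
  m6 = 0 → (no moves)
Reachable graph of Q (7 states):
  n0 = a.c.c.0 + (a.0\{a,b} + (b.0)\{a,b}) + (c.(c.0 | (0 + 0)))\{a} → ··a··> n1, ··a··> n2, ··c··> n3
  n1 = 0\{a,b} → (no moves)
  n2 = c.c.0 → ··c··> n4
  n3 = (c.0 | (0 + 0))\{a} → ··c··> n5
  n4 = c.0 → ··c··> n6
  n5 = (0 | (0 + 0))\{a} → (no moves)
  n6 = 0 → (no moves)
Coarsest stable partition (strong bisimilarity classes):
  B0 = {m0, n0}
  B1 = {m3, m4, n3, n4}
  B2 = {m1, m5, m6, n1, n5, n6}
  B3 = {m2, n2}
m0 ∈ B0, n0 ∈ B0 → same block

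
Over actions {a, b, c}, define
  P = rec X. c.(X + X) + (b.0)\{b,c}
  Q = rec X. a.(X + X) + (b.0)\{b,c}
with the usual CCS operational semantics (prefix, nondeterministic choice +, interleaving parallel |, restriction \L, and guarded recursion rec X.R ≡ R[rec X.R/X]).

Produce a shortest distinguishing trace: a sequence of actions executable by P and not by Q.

Reachable graph of P (2 states):
  s0 = rec X. c.(X + X) + (b.0)\{b,c} ⊢ -c-> s1
  s1 = (rec X. c.(X + X) + (b.0)\{b,c}) + (rec X. c.(X + X) + (b.0)\{b,c}) ⊢ -c-> s1
Reachable graph of Q (2 states):
  t0 = rec X. a.(X + X) + (b.0)\{b,c} ⊢ -a-> t1
  t1 = (rec X. a.(X + X) + (b.0)\{b,c}) + (rec X. a.(X + X) + (b.0)\{b,c}) ⊢ -a-> t1
Trace ⟨c⟩ through P, begin at {s0}:
  after c @ step 1: {s1}
  ✓ P
Trace ⟨c⟩ through Q, begin at {t0}:
  after c @ step 1: ∅ (Q stuck)

c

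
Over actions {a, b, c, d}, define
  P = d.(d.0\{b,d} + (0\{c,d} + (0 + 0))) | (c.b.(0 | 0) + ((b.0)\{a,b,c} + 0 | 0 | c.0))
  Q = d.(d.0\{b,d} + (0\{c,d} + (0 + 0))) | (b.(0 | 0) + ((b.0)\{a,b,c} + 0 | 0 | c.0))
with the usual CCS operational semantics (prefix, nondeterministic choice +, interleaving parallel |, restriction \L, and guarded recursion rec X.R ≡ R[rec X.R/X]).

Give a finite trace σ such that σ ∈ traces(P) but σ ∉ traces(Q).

LTS(P): 12 reachable states
  m0 = d.(d.0\{b,d} + (0\{c,d} + (0 + 0))) | (c.b.(0 | 0) + ((b.0)\{a,b,c} + 0 | 0 | c.0)) ⊢ —c→ m1, —c→ m2, —d→ m3
  m1 = d.(d.0\{b,d} + (0\{c,d} + (0 + 0))) | (0 | 0 | 0) ⊢ —d→ m4
  m2 = d.(d.0\{b,d} + (0\{c,d} + (0 + 0))) | b.(0 | 0) ⊢ —b→ m5, —d→ m6
  m3 = (d.0\{b,d} + (0\{c,d} + (0 + 0))) | (c.b.(0 | 0) + ((b.0)\{a,b,c} + 0 | 0 | c.0)) ⊢ —c→ m4, —c→ m6, —d→ m7
  m4 = (d.0\{b,d} + (0\{c,d} + (0 + 0))) | (0 | 0 | 0) ⊢ —d→ m8
  m5 = d.(d.0\{b,d} + (0\{c,d} + (0 + 0))) | (0 | 0) ⊢ —d→ m9
  m6 = (d.0\{b,d} + (0\{c,d} + (0 + 0))) | b.(0 | 0) ⊢ —b→ m9, —d→ m10
  m7 = 0\{b,d} | (c.b.(0 | 0) + ((b.0)\{a,b,c} + 0 | 0 | c.0)) ⊢ —c→ m10, —c→ m8
  m8 = 0\{b,d} | (0 | 0 | 0) ⊢ ·
  m9 = (d.0\{b,d} + (0\{c,d} + (0 + 0))) | (0 | 0) ⊢ —d→ m11
  m10 = 0\{b,d} | b.(0 | 0) ⊢ —b→ m11
  m11 = 0\{b,d} | (0 | 0) ⊢ ·
LTS(Q): 9 reachable states
  n0 = d.(d.0\{b,d} + (0\{c,d} + (0 + 0))) | (b.(0 | 0) + ((b.0)\{a,b,c} + 0 | 0 | c.0)) ⊢ —b→ n1, —c→ n2, —d→ n3
  n1 = d.(d.0\{b,d} + (0\{c,d} + (0 + 0))) | (0 | 0) ⊢ —d→ n4
  n2 = d.(d.0\{b,d} + (0\{c,d} + (0 + 0))) | (0 | 0 | 0) ⊢ —d→ n5
  n3 = (d.0\{b,d} + (0\{c,d} + (0 + 0))) | (b.(0 | 0) + ((b.0)\{a,b,c} + 0 | 0 | c.0)) ⊢ —b→ n4, —c→ n5, —d→ n6
  n4 = (d.0\{b,d} + (0\{c,d} + (0 + 0))) | (0 | 0) ⊢ —d→ n7
  n5 = (d.0\{b,d} + (0\{c,d} + (0 + 0))) | (0 | 0 | 0) ⊢ —d→ n8
  n6 = 0\{b,d} | (b.(0 | 0) + ((b.0)\{a,b,c} + 0 | 0 | c.0)) ⊢ —b→ n7, —c→ n8
  n7 = 0\{b,d} | (0 | 0) ⊢ ·
  n8 = 0\{b,d} | (0 | 0 | 0) ⊢ ·
Run σ = ⟨cb⟩ on P: start {m0}
  step 1 (c): {m1, m2}
  step 2 (b): {m5}
  ✓ P
Run σ = ⟨cb⟩ on Q: start {n0}
  step 1 (c): {n2}
  step 2 (b): ∅  — Q cannot continue

cb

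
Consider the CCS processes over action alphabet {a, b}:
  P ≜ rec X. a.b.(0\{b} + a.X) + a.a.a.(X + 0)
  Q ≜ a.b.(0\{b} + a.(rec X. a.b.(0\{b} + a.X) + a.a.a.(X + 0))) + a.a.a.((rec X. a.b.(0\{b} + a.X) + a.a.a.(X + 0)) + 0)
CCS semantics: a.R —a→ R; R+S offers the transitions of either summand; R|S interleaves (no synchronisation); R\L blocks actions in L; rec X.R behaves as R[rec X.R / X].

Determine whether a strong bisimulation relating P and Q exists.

YES

Reachable graph of P (6 states):
  u0 = rec X. a.b.(0\{b} + a.X) + a.a.a.(X + 0) | —a→ u1, —a→ u2
  u1 = a.a.((rec X. a.b.(0\{b} + a.X) + a.a.a.(X + 0)) + 0) | —a→ u3
  u2 = b.(0\{b} + a.(rec X. a.b.(0\{b} + a.X) + a.a.a.(X + 0))) | —b→ u4
  u3 = a.((rec X. a.b.(0\{b} + a.X) + a.a.a.(X + 0)) + 0) | —a→ u5
  u4 = 0\{b} + a.(rec X. a.b.(0\{b} + a.X) + a.a.a.(X + 0)) | —a→ u0
  u5 = (rec X. a.b.(0\{b} + a.X) + a.a.a.(X + 0)) + 0 | —a→ u1, —a→ u2
Reachable graph of Q (7 states):
  v0 = a.b.(0\{b} + a.(rec X. a.b.(0\{b} + a.X) + a.a.a.(X + 0))) + a.a.a.((rec X. a.b.(0\{b} + a.X) + a.a.a.(X + 0)) + 0) | —a→ v1, —a→ v2
  v1 = a.a.((rec X. a.b.(0\{b} + a.X) + a.a.a.(X + 0)) + 0) | —a→ v3
  v2 = b.(0\{b} + a.(rec X. a.b.(0\{b} + a.X) + a.a.a.(X + 0))) | —b→ v4
  v3 = a.((rec X. a.b.(0\{b} + a.X) + a.a.a.(X + 0)) + 0) | —a→ v5
  v4 = 0\{b} + a.(rec X. a.b.(0\{b} + a.X) + a.a.a.(X + 0)) | —a→ v6
  v5 = (rec X. a.b.(0\{b} + a.X) + a.a.a.(X + 0)) + 0 | —a→ v1, —a→ v2
  v6 = rec X. a.b.(0\{b} + a.X) + a.a.a.(X + 0) | —a→ v1, —a→ v2
Partition-refinement fixed point:
  B0 = {u0, u5, v0, v5, v6}
  B1 = {u1, v1}
  B2 = {u3, u4, v3, v4}
  B3 = {u2, v2}
u0 ∈ B0, v0 ∈ B0 → same block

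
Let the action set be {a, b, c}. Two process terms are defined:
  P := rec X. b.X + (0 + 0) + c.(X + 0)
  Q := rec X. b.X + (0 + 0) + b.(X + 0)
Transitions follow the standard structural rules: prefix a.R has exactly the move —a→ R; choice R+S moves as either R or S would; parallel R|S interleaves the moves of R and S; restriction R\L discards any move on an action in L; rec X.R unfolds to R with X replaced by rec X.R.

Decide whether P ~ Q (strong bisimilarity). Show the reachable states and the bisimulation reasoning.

not bisimilar

P's transition system — 2 states:
  u0 = rec X. b.X + (0 + 0) + c.(X + 0) has moves —b→ u0, —c→ u1
  u1 = (rec X. b.X + (0 + 0) + c.(X + 0)) + 0 has moves —b→ u0, —c→ u1
Q's transition system — 2 states:
  v0 = rec X. b.X + (0 + 0) + b.(X + 0) has moves —b→ v0, —b→ v1
  v1 = (rec X. b.X + (0 + 0) + b.(X + 0)) + 0 has moves —b→ v0, —b→ v1
Coarsest stable partition (strong bisimilarity classes):
  B0 = {u0, u1}
  B1 = {v0, v1}
u0 ∈ B0, v0 ∈ B1 → different blocks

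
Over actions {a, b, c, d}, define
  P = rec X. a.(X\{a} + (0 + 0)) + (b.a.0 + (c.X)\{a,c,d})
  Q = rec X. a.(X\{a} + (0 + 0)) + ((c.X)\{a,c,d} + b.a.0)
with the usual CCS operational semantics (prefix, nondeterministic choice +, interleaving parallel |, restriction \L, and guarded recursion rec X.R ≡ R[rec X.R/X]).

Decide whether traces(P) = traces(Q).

trace-equivalent

P's transition system — 5 states:
  u0 = rec X. a.(X\{a} + (0 + 0)) + (b.a.0 + (c.X)\{a,c,d}) ⊢ —a→ u1, —b→ u2
  u1 = (rec X. a.(X\{a} + (0 + 0)) + (b.a.0 + (c.X)\{a,c,d}))\{a} + (0 + 0) ⊢ —b→ u3
  u2 = a.0 ⊢ —a→ u4
  u3 = (a.0)\{a} ⊢ deadlocked
  u4 = 0 ⊢ deadlocked
Q's transition system — 5 states:
  v0 = rec X. a.(X\{a} + (0 + 0)) + ((c.X)\{a,c,d} + b.a.0) ⊢ —a→ v1, —b→ v2
  v1 = (rec X. a.(X\{a} + (0 + 0)) + ((c.X)\{a,c,d} + b.a.0))\{a} + (0 + 0) ⊢ —b→ v3
  v2 = a.0 ⊢ —a→ v4
  v3 = (a.0)\{a} ⊢ deadlocked
  v4 = 0 ⊢ deadlocked
Bisimilarity quotient blocks:
  B0 = {u0, v0}
  B1 = {u2, v2}
  B2 = {u3, u4, v3, v4}
  B3 = {u1, v1}
u0 ∈ B0, v0 ∈ B0 → same block
Bisimilar ⇒ trace-equivalent.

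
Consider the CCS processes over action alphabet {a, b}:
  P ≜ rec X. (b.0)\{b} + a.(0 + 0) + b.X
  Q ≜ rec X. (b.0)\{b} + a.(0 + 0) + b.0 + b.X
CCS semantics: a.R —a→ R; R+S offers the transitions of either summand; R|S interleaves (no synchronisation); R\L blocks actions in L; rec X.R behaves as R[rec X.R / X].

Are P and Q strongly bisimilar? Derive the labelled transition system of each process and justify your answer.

NO

LTS(P): 2 reachable states
  s0 = rec X. (b.0)\{b} + a.(0 + 0) + b.X | --a--▸ s1, --b--▸ s0
  s1 = 0 + 0 | (no moves)
LTS(Q): 3 reachable states
  t0 = rec X. (b.0)\{b} + a.(0 + 0) + b.0 + b.X | --a--▸ t1, --b--▸ t0, --b--▸ t2
  t1 = 0 + 0 | (no moves)
  t2 = 0 | (no moves)
Partition-refinement fixed point:
  B0 = {s0}
  B1 = {s1, t1, t2}
  B2 = {t0}
s0 ∈ B0, t0 ∈ B2 → different blocks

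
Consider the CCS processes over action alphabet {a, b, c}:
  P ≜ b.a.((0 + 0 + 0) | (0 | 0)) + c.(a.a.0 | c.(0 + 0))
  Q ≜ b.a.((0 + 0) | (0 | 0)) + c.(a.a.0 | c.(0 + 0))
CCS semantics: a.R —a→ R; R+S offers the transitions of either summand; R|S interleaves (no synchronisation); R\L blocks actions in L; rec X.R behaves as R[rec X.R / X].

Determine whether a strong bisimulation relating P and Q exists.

P's transition system — 9 states:
  m0 = b.a.((0 + 0 + 0) | (0 | 0)) + c.(a.a.0 | c.(0 + 0)) ⊢ ··b··> m1, ··c··> m2
  m1 = a.((0 + 0 + 0) | (0 | 0)) ⊢ ··a··> m3
  m2 = a.a.0 | c.(0 + 0) ⊢ ··a··> m4, ··c··> m5
  m3 = (0 + 0 + 0) | (0 | 0) ⊢ (no moves)
  m4 = a.0 | c.(0 + 0) ⊢ ··a··> m6, ··c··> m7
  m5 = a.a.0 | (0 + 0) ⊢ ··a··> m7
  m6 = 0 | c.(0 + 0) ⊢ ··c··> m8
  m7 = a.0 | (0 + 0) ⊢ ··a··> m8
  m8 = 0 | (0 + 0) ⊢ (no moves)
Q's transition system — 9 states:
  n0 = b.a.((0 + 0) | (0 | 0)) + c.(a.a.0 | c.(0 + 0)) ⊢ ··b··> n1, ··c··> n2
  n1 = a.((0 + 0) | (0 | 0)) ⊢ ··a··> n3
  n2 = a.a.0 | c.(0 + 0) ⊢ ··a··> n4, ··c··> n5
  n3 = (0 + 0) | (0 | 0) ⊢ (no moves)
  n4 = a.0 | c.(0 + 0) ⊢ ··a··> n6, ··c··> n7
  n5 = a.a.0 | (0 + 0) ⊢ ··a··> n7
  n6 = 0 | c.(0 + 0) ⊢ ··c··> n8
  n7 = a.0 | (0 + 0) ⊢ ··a··> n8
  n8 = 0 | (0 + 0) ⊢ (no moves)
Partition-refinement fixed point:
  B0 = {m0, n0}
  B1 = {m1, m7, n1, n7}
  B2 = {m3, m8, n3, n8}
  B3 = {m2, n2}
  B4 = {m5, n5}
  B5 = {m4, n4}
  B6 = {m6, n6}
m0 ∈ B0, n0 ∈ B0 → same block

YES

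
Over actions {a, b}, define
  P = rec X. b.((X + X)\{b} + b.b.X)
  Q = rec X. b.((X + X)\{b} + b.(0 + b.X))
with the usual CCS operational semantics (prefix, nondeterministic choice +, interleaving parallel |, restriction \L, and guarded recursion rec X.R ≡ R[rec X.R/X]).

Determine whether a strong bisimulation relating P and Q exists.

P ~ Q

LTS(P): 3 reachable states
  u0 = rec X. b.((X + X)\{b} + b.b.X) | =b=> u1
  u1 = ((rec X. b.((X + X)\{b} + b.b.X)) + (rec X. b.((X + X)\{b} + b.b.X)))\{b} + b.b.(rec X. b.((X + X)\{b} + b.b.X)) | =b=> u2
  u2 = b.(rec X. b.((X + X)\{b} + b.b.X)) | =b=> u0
LTS(Q): 3 reachable states
  v0 = rec X. b.((X + X)\{b} + b.(0 + b.X)) | =b=> v1
  v1 = ((rec X. b.((X + X)\{b} + b.(0 + b.X))) + (rec X. b.((X + X)\{b} + b.(0 + b.X))))\{b} + b.(0 + b.(rec X. b.((X + X)\{b} + b.(0 + b.X)))) | =b=> v2
  v2 = 0 + b.(rec X. b.((X + X)\{b} + b.(0 + b.X))) | =b=> v0
Coarsest stable partition (strong bisimilarity classes):
  B0 = {u0, u1, u2, v0, v1, v2}
u0 ∈ B0, v0 ∈ B0 → same block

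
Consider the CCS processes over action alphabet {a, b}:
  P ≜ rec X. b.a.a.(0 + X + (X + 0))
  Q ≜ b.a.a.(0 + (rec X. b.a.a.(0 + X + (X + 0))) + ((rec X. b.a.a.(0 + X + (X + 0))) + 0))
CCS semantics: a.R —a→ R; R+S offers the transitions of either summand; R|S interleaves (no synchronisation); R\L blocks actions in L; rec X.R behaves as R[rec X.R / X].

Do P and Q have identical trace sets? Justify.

YES

LTS(P): 4 reachable states
  s0 = rec X. b.a.a.(0 + X + (X + 0)) → --b--▸ s1
  s1 = a.a.(0 + (rec X. b.a.a.(0 + X + (X + 0))) + ((rec X. b.a.a.(0 + X + (X + 0))) + 0)) → --a--▸ s2
  s2 = a.(0 + (rec X. b.a.a.(0 + X + (X + 0))) + ((rec X. b.a.a.(0 + X + (X + 0))) + 0)) → --a--▸ s3
  s3 = 0 + (rec X. b.a.a.(0 + X + (X + 0))) + ((rec X. b.a.a.(0 + X + (X + 0))) + 0) → --b--▸ s1
LTS(Q): 4 reachable states
  t0 = b.a.a.(0 + (rec X. b.a.a.(0 + X + (X + 0))) + ((rec X. b.a.a.(0 + X + (X + 0))) + 0)) → --b--▸ t1
  t1 = a.a.(0 + (rec X. b.a.a.(0 + X + (X + 0))) + ((rec X. b.a.a.(0 + X + (X + 0))) + 0)) → --a--▸ t2
  t2 = a.(0 + (rec X. b.a.a.(0 + X + (X + 0))) + ((rec X. b.a.a.(0 + X + (X + 0))) + 0)) → --a--▸ t3
  t3 = 0 + (rec X. b.a.a.(0 + X + (X + 0))) + ((rec X. b.a.a.(0 + X + (X + 0))) + 0) → --b--▸ t1
Coarsest stable partition (strong bisimilarity classes):
  B0 = {s0, s3, t0, t3}
  B1 = {s1, t1}
  B2 = {s2, t2}
s0 ∈ B0, t0 ∈ B0 → same block
Bisimilar ⇒ trace-equivalent.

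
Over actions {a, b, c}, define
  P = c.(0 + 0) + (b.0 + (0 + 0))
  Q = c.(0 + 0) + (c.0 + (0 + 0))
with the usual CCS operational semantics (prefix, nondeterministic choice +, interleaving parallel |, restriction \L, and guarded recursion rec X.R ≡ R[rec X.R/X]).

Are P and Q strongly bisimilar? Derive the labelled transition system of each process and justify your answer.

NO

LTS(P): 3 reachable states
  m0 = c.(0 + 0) + (b.0 + (0 + 0)) → =b=> m1, =c=> m2
  m1 = 0 → stopped
  m2 = 0 + 0 → stopped
LTS(Q): 3 reachable states
  n0 = c.(0 + 0) + (c.0 + (0 + 0)) → =c=> n1, =c=> n2
  n1 = 0 → stopped
  n2 = 0 + 0 → stopped
Bisimilarity quotient blocks:
  B0 = {m0}
  B1 = {m1, m2, n1, n2}
  B2 = {n0}
m0 ∈ B0, n0 ∈ B2 → different blocks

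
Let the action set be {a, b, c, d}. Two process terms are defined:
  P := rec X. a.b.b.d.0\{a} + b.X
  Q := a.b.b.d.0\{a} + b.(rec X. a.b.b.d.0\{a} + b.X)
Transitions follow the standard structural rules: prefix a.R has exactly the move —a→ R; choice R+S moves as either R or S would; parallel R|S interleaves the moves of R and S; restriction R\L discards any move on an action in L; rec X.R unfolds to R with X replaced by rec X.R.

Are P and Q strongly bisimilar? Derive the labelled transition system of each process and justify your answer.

P ~ Q

Reachable graph of P (5 states):
  u0 = rec X. a.b.b.d.0\{a} + b.X :: ··a··> u1, ··b··> u0
  u1 = b.b.d.0\{a} :: ··b··> u2
  u2 = b.d.0\{a} :: ··b··> u3
  u3 = d.0\{a} :: ··d··> u4
  u4 = 0\{a} :: (no moves)
Reachable graph of Q (6 states):
  v0 = a.b.b.d.0\{a} + b.(rec X. a.b.b.d.0\{a} + b.X) :: ··a··> v1, ··b··> v2
  v1 = b.b.d.0\{a} :: ··b··> v3
  v2 = rec X. a.b.b.d.0\{a} + b.X :: ··a··> v1, ··b··> v2
  v3 = b.d.0\{a} :: ··b··> v4
  v4 = d.0\{a} :: ··d··> v5
  v5 = 0\{a} :: (no moves)
Partition-refinement fixed point:
  B0 = {u0, v0, v2}
  B1 = {u1, v1}
  B2 = {u2, v3}
  B3 = {u3, v4}
  B4 = {u4, v5}
u0 ∈ B0, v0 ∈ B0 → same block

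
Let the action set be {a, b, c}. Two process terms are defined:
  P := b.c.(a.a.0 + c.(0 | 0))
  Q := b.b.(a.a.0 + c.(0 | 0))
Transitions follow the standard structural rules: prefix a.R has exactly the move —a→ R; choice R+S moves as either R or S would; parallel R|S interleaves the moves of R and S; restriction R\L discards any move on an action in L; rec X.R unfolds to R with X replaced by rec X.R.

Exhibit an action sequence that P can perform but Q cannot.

bc

P's transition system — 6 states:
  s0 = b.c.(a.a.0 + c.(0 | 0)) | ··b··> s1
  s1 = c.(a.a.0 + c.(0 | 0)) | ··c··> s2
  s2 = a.a.0 + c.(0 | 0) | ··a··> s3, ··c··> s4
  s3 = a.0 | ··a··> s5
  s4 = 0 | 0 | ∅
  s5 = 0 | ∅
Q's transition system — 6 states:
  t0 = b.b.(a.a.0 + c.(0 | 0)) | ··b··> t1
  t1 = b.(a.a.0 + c.(0 | 0)) | ··b··> t2
  t2 = a.a.0 + c.(0 | 0) | ··a··> t3, ··c··> t4
  t3 = a.0 | ··a··> t5
  t4 = 0 | 0 | ∅
  t5 = 0 | ∅
Run σ = ⟨bc⟩ on P: start {s0}
  after b @ step 1: {s1}
  after c @ step 2: {s2}
  P completes σ.
Run σ = ⟨bc⟩ on Q: start {t0}
  after b @ step 1: {t1}
  after c @ step 2: no successor for Q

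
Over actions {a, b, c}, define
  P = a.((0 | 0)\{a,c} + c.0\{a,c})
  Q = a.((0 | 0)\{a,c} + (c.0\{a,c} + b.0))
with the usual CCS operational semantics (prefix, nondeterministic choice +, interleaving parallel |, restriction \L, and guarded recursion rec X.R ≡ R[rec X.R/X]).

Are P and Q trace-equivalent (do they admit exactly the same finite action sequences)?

trace-distinct — witness ⟨ab⟩

P's transition system — 3 states:
  u0 = a.((0 | 0)\{a,c} + c.0\{a,c}) :: -a-> u1
  u1 = (0 | 0)\{a,c} + c.0\{a,c} :: -c-> u2
  u2 = 0\{a,c} :: ·
Q's transition system — 4 states:
  v0 = a.((0 | 0)\{a,c} + (c.0\{a,c} + b.0)) :: -a-> v1
  v1 = (0 | 0)\{a,c} + (c.0\{a,c} + b.0) :: -b-> v2, -c-> v3
  v2 = 0 :: ·
  v3 = 0\{a,c} :: ·
Run σ = ⟨ab⟩ on Q: start {v0}
  step 1 (a): {v1}
  step 2 (b): {v2}
  ✓ Q
Run σ = ⟨ab⟩ on P: start {u0}
  step 1 (a): {u1}
  step 2 (b): no successor for P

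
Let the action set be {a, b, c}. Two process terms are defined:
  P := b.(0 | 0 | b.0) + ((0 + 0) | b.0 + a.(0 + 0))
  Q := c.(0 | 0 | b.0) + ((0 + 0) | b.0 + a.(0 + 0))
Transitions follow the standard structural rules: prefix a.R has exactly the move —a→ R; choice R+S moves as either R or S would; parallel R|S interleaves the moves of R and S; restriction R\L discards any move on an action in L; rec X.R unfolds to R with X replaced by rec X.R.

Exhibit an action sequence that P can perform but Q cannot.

Reachable graph of P (5 states):
  s0 = b.(0 | 0 | b.0) + ((0 + 0) | b.0 + a.(0 + 0)) → --a--▸ s1, --b--▸ s2, --b--▸ s3
  s1 = 0 + 0 → (no moves)
  s2 = (0 + 0) | 0 → (no moves)
  s3 = 0 | 0 | b.0 → --b--▸ s4
  s4 = 0 | 0 | 0 → (no moves)
Reachable graph of Q (5 states):
  t0 = c.(0 | 0 | b.0) + ((0 + 0) | b.0 + a.(0 + 0)) → --a--▸ t1, --b--▸ t2, --c--▸ t3
  t1 = 0 + 0 → (no moves)
  t2 = (0 + 0) | 0 → (no moves)
  t3 = 0 | 0 | b.0 → --b--▸ t4
  t4 = 0 | 0 | 0 → (no moves)
Trace ⟨bb⟩ through P, begin at {s0}:
  [1] b ⇒ {s2, s3}
  [2] b ⇒ {s4}
  — P admits the full trace.
Trace ⟨bb⟩ through Q, begin at {t0}:
  [1] b ⇒ {t2}
  [2] b ⇒ ∅  — Q cannot continue

bb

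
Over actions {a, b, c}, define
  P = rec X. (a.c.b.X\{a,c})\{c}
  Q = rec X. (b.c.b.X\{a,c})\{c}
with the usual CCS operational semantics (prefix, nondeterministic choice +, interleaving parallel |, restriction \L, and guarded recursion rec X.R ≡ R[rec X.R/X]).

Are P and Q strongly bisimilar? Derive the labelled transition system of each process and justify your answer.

P ≁ Q

P's transition system — 2 states:
  u0 = rec X. (a.c.b.X\{a,c})\{c} ⊢ —a→ u1
  u1 = (c.b.(rec X. (a.c.b.X\{a,c})\{c})\{a,c})\{c} ⊢ (no moves)
Q's transition system — 2 states:
  v0 = rec X. (b.c.b.X\{a,c})\{c} ⊢ —b→ v1
  v1 = (c.b.(rec X. (b.c.b.X\{a,c})\{c})\{a,c})\{c} ⊢ (no moves)
Bisimilarity quotient blocks:
  B0 = {u0}
  B1 = {u1, v1}
  B2 = {v0}
u0 ∈ B0, v0 ∈ B2 → different blocks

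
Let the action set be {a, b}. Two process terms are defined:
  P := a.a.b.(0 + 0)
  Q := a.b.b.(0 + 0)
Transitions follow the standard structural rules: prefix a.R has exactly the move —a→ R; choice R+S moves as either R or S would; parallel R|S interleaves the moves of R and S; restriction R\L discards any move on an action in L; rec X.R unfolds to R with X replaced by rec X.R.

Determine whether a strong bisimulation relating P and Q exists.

P's transition system — 4 states:
  p0 = a.a.b.(0 + 0) has moves -a-> p1
  p1 = a.b.(0 + 0) has moves -a-> p2
  p2 = b.(0 + 0) has moves -b-> p3
  p3 = 0 + 0 has moves stopped
Q's transition system — 4 states:
  q0 = a.b.b.(0 + 0) has moves -a-> q1
  q1 = b.b.(0 + 0) has moves -b-> q2
  q2 = b.(0 + 0) has moves -b-> q3
  q3 = 0 + 0 has moves stopped
Coarsest stable partition (strong bisimilarity classes):
  B0 = {p0}
  B1 = {p1}
  B2 = {p2, q2}
  B3 = {p3, q3}
  B4 = {q0}
  B5 = {q1}
p0 ∈ B0, q0 ∈ B4 → different blocks

P ≁ Q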